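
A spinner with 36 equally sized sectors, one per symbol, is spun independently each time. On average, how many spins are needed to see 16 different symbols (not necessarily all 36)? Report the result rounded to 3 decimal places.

20.766

With k distinct symbols already seen, the next new one arrives after an expected 36/(36-k) spins.
Sum over k = 0,...,15: E = 36/36 + 36/35 + 36/34 + ... + 36/22 + 36/21 = 20.7655.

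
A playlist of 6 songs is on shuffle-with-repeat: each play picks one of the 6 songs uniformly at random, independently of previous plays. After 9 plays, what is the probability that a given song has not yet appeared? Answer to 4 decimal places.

0.1938

On each play the fixed song fails to appear with probability 5/6.
P(still missing after 9) = (5/6)^9 = 0.19381.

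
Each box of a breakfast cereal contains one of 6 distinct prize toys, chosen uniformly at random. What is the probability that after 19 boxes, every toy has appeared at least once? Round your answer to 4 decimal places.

By inclusion–exclusion over which toys are missing,
P(all seen) = Σ_{j=0}^{6} (-1)^j C(6,j)((6-j)/6)^19
= 1.00000 - 0.18781 + 0.00677 - 0.00004 + 0.00000 - 0.00000 + 0.00000
= 0.81892.

0.8189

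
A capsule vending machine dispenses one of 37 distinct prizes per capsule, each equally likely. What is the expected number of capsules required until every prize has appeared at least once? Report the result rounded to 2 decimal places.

The wait to go from k to k+1 distinct prizes is geometric with mean 37/(37-k).
E[T] = 37/37 + 37/36 + 37/35 + ... + 37/2 + 37/1 = 37·H_{37}.
H_{37} = 4.202, so E[T] = 155.459.

155.46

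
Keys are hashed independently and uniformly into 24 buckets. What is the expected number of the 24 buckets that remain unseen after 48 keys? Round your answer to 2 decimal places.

3.11

For each bucket, P(unseen after 48) = (23/24)^48 = 0.130.
By linearity of expectation, E[unseen] = 24·(23/24)^48 = 3.112.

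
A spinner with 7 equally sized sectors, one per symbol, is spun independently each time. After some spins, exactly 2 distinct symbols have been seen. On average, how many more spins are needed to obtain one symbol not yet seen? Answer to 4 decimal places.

1.4000

Each spin yields a new symbol with probability (7-2)/7 = 5/7, so the wait is geometric with mean 7/5.
E = 7/5 = 1.40000.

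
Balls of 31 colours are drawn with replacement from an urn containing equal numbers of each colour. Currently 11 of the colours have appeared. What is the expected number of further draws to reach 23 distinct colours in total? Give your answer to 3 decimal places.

27.276

The wait to go from k to k+1 distinct colours is geometric with mean 31/(31-k).
Sum over k = 11,...,22: E = 31/20 + 31/19 + 31/18 + ... + 31/10 + 31/9 = 27.2764.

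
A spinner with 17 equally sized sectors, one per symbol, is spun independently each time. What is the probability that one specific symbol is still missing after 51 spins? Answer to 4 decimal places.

On each spin the fixed symbol fails to appear with probability 16/17.
P(still missing after 51) = (16/17)^51 = 0.04542.

0.0454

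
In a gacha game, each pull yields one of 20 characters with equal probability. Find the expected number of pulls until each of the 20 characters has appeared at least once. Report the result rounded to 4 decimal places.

Split into phases: going from k distinct to k+1 distinct takes on average 20/(20-k) pulls.
E[T] = 20/20 + 20/19 + 20/18 + ... + 20/2 + 20/1 = 20·H_{20}.
H_{20} = 3.59774, so E[T] = 71.95479.

71.9548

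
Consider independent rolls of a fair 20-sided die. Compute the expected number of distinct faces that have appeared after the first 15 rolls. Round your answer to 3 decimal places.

For each face, P(seen in 15 rolls) = 1 - (19/20)^15 = 0.5367.
By linearity of expectation, E[distinct seen] = 20·(1 - (19/20)^15) = 10.7342.

10.734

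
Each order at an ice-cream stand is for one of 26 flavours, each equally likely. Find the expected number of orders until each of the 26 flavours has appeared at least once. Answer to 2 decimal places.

The wait to go from k to k+1 distinct flavours is geometric with mean 26/(26-k).
E[T] = 26/26 + 26/25 + 26/24 + ... + 26/2 + 26/1 = 26·H_{26}.
H_{26} = 3.854, so E[T] = 100.215.

100.21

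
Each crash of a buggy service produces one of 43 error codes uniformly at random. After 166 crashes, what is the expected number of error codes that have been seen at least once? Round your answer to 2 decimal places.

42.13

For each error code, P(seen in 166 crashes) = 1 - (42/43)^166 = 0.980.
By linearity of expectation, E[distinct seen] = 43·(1 - (42/43)^166) = 42.135.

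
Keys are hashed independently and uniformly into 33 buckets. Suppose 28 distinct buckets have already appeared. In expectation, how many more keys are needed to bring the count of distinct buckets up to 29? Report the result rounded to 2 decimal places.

6.60

From k distinct to k+1 distinct takes on average 33/(33-k) keys.
Only the k = 28 term is needed: E = 33/5 = 6.600.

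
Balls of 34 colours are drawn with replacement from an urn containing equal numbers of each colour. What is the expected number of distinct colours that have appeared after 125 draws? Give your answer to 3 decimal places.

For each colour, P(seen in 125 draws) = 1 - (33/34)^125 = 0.9760.
By linearity of expectation, E[distinct seen] = 34·(1 - (33/34)^125) = 33.1856.

33.186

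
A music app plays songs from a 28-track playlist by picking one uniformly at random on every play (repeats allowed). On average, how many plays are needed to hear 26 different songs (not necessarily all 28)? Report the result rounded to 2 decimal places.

67.96

Going from k to k+1 distinct takes a geometric number of plays with mean 28/(28-k).
Sum over k = 0,...,25: E = 28/28 + 28/27 + 28/26 + ... + 28/4 + 28/3 = 67.961.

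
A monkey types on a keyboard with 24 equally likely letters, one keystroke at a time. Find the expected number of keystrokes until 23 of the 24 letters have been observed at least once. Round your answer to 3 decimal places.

With k distinct letters already seen, the next new one arrives after an expected 24/(24-k) keystrokes.
Sum over k = 0,...,22: E = 24/24 + 24/23 + 24/22 + ... + 24/3 + 24/2 = 66.6230.

66.623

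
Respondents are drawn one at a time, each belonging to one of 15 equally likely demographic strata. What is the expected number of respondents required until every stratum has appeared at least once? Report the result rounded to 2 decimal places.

After k distinct strata have appeared, the next respondent gives a new one with probability (15-k)/15, so the expected wait for the (k+1)-th is 15/(15-k).
E[T] = 15/15 + 15/14 + 15/13 + ... + 15/2 + 15/1 = 15·H_{15}.
H_{15} = 3.318, so E[T] = 49.773.

49.77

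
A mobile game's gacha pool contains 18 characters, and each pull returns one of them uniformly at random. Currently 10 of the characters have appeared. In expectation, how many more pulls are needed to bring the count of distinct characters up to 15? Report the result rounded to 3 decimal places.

The wait to go from k to k+1 distinct characters is geometric with mean 18/(18-k).
Sum over k = 10,...,14: E = 18/8 + 18/7 + 18/6 + 18/5 + 18/4 = 15.9214.

15.921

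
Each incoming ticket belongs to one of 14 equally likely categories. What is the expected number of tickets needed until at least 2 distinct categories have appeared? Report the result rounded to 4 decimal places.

2.0769

Going from k to k+1 distinct takes a geometric number of tickets with mean 14/(14-k).
Sum over k = 0,...,1: E = 14/14 + 14/13 = 2.07692.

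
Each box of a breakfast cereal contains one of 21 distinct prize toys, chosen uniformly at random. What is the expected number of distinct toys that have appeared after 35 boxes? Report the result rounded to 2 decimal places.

For each toy, P(seen in 35 boxes) = 1 - (20/21)^35 = 0.819.
By linearity of expectation, E[distinct seen] = 21·(1 - (20/21)^35) = 17.193.

17.19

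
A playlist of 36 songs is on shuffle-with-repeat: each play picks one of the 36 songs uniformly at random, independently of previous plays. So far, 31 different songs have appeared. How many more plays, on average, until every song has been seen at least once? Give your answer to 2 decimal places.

82.20

The wait to go from k to k+1 distinct songs is geometric with mean 36/(36-k).
Sum over k = 31,...,35: E = 36/5 + 36/4 + 36/3 + 36/2 + 36/1 = 82.200.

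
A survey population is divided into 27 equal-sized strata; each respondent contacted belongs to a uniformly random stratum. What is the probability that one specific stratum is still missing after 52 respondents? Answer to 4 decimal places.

0.1405

Each respondent misses the fixed stratum with probability (27-1)/27 = 26/27, independently.
P(still missing after 52) = (26/27)^52 = 0.14051.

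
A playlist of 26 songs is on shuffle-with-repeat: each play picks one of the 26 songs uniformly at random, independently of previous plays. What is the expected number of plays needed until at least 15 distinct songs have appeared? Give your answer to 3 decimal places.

With k distinct songs already seen, the next new one arrives after an expected 26/(26-k) plays.
Sum over k = 0,...,14: E = 26/26 + 26/25 + 26/24 + ... + 26/13 + 26/12 = 21.6981.

21.698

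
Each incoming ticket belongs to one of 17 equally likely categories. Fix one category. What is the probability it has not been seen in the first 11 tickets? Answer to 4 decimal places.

Each ticket misses the fixed category with probability (17-1)/17 = 16/17, independently.
P(still missing after 11) = (16/17)^11 = 0.51331.

0.5133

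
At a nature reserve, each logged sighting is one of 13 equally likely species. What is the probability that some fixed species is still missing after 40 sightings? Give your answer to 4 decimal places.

0.0407

On each sighting the fixed species fails to appear with probability 12/13.
P(still missing after 40) = (12/13)^40 = 0.04069.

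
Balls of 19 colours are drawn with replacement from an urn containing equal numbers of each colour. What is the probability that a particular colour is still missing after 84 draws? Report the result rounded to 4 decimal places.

0.0107

On each draw the fixed colour fails to appear with probability 18/19.
P(still missing after 84) = (18/19)^84 = 0.01066.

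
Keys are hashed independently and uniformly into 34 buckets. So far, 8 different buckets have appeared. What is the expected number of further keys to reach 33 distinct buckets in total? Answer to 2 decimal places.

From k distinct to k+1 distinct takes on average 34/(34-k) keys.
Sum over k = 8,...,32: E = 34/26 + 34/25 + 34/24 + ... + 34/3 + 34/2 = 97.050.

97.05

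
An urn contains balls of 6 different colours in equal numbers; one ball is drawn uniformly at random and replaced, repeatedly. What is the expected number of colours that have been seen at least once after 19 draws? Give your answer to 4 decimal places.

5.8122

For each colour, P(seen in 19 draws) = 1 - (5/6)^19 = 0.96870.
By linearity of expectation, E[distinct seen] = 6·(1 - (5/6)^19) = 5.81219.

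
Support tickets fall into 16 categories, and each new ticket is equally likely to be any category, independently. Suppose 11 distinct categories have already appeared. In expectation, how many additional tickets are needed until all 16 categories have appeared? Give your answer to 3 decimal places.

From k distinct to k+1 distinct takes on average 16/(16-k) tickets.
Sum over k = 11,...,15: E = 16/5 + 16/4 + 16/3 + 16/2 + 16/1 = 36.5333.

36.533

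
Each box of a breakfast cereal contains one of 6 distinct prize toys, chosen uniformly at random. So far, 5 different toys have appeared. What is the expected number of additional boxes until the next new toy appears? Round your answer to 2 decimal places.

The number of boxes until the next new toy is geometric with success probability 1/6, so its mean is 6/1.
E = 6/1 = 6.000.

6.00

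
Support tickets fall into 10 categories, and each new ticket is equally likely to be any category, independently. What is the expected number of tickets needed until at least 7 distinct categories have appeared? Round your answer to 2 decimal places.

With k distinct categories already seen, the next new one arrives after an expected 10/(10-k) tickets.
Sum over k = 0,...,6: E = 10/10 + 10/9 + 10/8 + ... + 10/5 + 10/4 = 10.956.

10.96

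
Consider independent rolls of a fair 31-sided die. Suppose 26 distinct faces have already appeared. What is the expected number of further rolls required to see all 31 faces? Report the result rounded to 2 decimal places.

The wait to go from k to k+1 distinct faces is geometric with mean 31/(31-k).
Sum over k = 26,...,30: E = 31/5 + 31/4 + 31/3 + 31/2 + 31/1 = 70.783.

70.78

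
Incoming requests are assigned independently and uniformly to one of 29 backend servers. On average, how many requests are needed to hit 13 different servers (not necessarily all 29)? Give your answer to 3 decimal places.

16.847

Going from k to k+1 distinct takes a geometric number of requests with mean 29/(29-k).
Sum over k = 0,...,12: E = 29/29 + 29/28 + 29/27 + ... + 29/18 + 29/17 = 16.8468.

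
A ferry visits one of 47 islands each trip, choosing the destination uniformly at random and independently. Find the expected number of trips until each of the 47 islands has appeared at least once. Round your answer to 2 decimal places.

208.58

After k distinct islands have appeared, the next trip gives a new one with probability (47-k)/47, so the expected wait for the (k+1)-th is 47/(47-k).
E[T] = 47/47 + 47/46 + 47/45 + ... + 47/2 + 47/1 = 47·H_{47}.
H_{47} = 4.438, so E[T] = 208.584.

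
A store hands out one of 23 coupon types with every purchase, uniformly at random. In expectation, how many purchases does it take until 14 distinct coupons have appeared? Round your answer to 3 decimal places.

Going from k to k+1 distinct takes a geometric number of purchases with mean 23/(23-k).
Sum over k = 0,...,13: E = 23/23 + 23/22 + 23/21 + ... + 23/11 + 23/10 = 20.8224.

20.822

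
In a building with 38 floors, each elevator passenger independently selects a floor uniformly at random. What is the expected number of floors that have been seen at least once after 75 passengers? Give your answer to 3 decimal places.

For each floor, P(seen in 75 passengers) = 1 - (37/38)^75 = 0.8647.
By linearity of expectation, E[distinct seen] = 38·(1 - (37/38)^75) = 32.8579.

32.858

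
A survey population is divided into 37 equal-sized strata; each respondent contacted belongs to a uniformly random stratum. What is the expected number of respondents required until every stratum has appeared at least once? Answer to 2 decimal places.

155.46

Split into phases: going from k distinct to k+1 distinct takes on average 37/(37-k) respondents.
E[T] = 37/37 + 37/36 + 37/35 + ... + 37/2 + 37/1 = 37·H_{37}.
H_{37} = 4.202, so E[T] = 155.459.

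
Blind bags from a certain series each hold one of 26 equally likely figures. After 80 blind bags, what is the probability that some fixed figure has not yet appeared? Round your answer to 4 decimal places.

0.0434

Each blind bag misses the fixed figure with probability (26-1)/26 = 25/26, independently.
P(still missing after 80) = (25/26)^80 = 0.04338.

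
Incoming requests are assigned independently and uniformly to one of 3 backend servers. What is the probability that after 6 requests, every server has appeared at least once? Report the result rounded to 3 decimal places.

By inclusion–exclusion over which servers are missing,
P(all seen) = Σ_{j=0}^{3} (-1)^j C(3,j)((3-j)/3)^6
= 1.0000 - 0.2634 + 0.0041 - 0.0000
= 0.7407.

0.741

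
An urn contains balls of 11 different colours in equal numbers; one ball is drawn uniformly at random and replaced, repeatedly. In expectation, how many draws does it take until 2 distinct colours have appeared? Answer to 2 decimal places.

With k distinct colours already seen, the next new one arrives after an expected 11/(11-k) draws.
Sum over k = 0,...,1: E = 11/11 + 11/10 = 2.100.

2.10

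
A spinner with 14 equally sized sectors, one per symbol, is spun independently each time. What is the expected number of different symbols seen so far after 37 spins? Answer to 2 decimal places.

For each symbol, P(seen in 37 spins) = 1 - (13/14)^37 = 0.936.
By linearity of expectation, E[distinct seen] = 14·(1 - (13/14)^37) = 13.098.

13.10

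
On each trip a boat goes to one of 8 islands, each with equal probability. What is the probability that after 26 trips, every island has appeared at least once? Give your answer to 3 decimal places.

0.767

By inclusion–exclusion over which islands are missing,
P(all seen) = Σ_{j=0}^{8} (-1)^j C(8,j)((8-j)/8)^26
= 1.0000 - 0.2485 + 0.0158 - 0.0003 + 0.0000 - 0.0000 + 0.0000 - 0.0000 + 0.0000
= 0.7670.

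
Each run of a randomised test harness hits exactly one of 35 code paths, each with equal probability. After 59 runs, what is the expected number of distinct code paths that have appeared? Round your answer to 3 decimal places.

For each code path, P(seen in 59 runs) = 1 - (34/35)^59 = 0.8192.
By linearity of expectation, E[distinct seen] = 35·(1 - (34/35)^59) = 28.6714.

28.671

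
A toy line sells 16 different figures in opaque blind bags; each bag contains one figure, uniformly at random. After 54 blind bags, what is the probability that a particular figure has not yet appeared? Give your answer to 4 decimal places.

On each blind bag the fixed figure fails to appear with probability 15/16.
P(still missing after 54) = (15/16)^54 = 0.03065.

0.0307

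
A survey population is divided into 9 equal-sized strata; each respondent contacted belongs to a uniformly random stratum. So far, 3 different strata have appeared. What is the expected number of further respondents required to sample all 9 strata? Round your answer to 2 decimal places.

With k distinct strata already seen, the next new one takes an expected 9/(9-k) respondents.
Sum over k = 3,...,8: E = 9/6 + 9/5 + 9/4 + 9/3 + 9/2 + 9/1 = 22.050.

22.05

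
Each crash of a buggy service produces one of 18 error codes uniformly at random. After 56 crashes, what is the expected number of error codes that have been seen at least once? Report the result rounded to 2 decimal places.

17.27

For each error code, P(seen in 56 crashes) = 1 - (17/18)^56 = 0.959.
By linearity of expectation, E[distinct seen] = 18·(1 - (17/18)^56) = 17.267.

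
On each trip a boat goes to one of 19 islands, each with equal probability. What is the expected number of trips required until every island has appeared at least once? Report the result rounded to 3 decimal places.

Split into phases: going from k distinct to k+1 distinct takes on average 19/(19-k) trips.
E[T] = 19/19 + 19/18 + 19/17 + ... + 19/2 + 19/1 = 19·H_{19}.
H_{19} = 3.5477, so E[T] = 67.4071.

67.407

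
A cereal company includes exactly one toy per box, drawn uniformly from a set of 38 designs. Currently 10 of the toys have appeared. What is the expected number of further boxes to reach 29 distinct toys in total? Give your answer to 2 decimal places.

41.73

The wait to go from k to k+1 distinct toys is geometric with mean 38/(38-k).
Sum over k = 10,...,28: E = 38/28 + 38/27 + 38/26 + ... + 38/11 + 38/10 = 41.732.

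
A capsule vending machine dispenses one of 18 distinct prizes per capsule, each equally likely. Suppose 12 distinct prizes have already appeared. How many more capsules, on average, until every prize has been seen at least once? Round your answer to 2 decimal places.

44.10

From k distinct to k+1 distinct takes on average 18/(18-k) capsules.
Sum over k = 12,...,17: E = 18/6 + 18/5 + 18/4 + 18/3 + 18/2 + 18/1 = 44.100.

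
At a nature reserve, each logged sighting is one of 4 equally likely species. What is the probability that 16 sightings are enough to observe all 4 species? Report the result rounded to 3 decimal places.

By inclusion–exclusion over which species are missing,
P(all seen) = Σ_{j=0}^{4} (-1)^j C(4,j)((4-j)/4)^16
= 1.0000 - 0.0401 + 0.0001 - 0.0000 + 0.0000
= 0.9600.

0.960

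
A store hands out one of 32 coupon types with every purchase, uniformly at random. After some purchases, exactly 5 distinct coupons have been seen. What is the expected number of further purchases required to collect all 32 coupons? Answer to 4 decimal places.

124.5266

From k distinct to k+1 distinct takes on average 32/(32-k) purchases.
Sum over k = 5,...,31: E = 32/27 + 32/26 + 32/25 + ... + 32/2 + 32/1 = 124.52662.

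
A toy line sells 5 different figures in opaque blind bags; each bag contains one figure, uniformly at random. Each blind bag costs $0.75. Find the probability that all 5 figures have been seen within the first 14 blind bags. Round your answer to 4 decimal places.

0.7879

By inclusion–exclusion over which figures are missing,
P(all seen) = Σ_{j=0}^{5} (-1)^j C(5,j)((5-j)/5)^14
= 1.00000 - 0.21990 + 0.00784 - 0.00003 + 0.00000 - 0.00000
= 0.78791.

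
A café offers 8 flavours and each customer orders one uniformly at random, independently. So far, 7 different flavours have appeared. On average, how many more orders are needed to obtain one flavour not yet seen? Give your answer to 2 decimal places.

8.00

The number of orders until the next new flavour is geometric with success probability 1/8, so its mean is 8/1.
E = 8/1 = 8.000.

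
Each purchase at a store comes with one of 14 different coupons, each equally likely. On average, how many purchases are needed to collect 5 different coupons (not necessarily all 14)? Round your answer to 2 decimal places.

Going from k to k+1 distinct takes a geometric number of purchases with mean 14/(14-k).
Sum over k = 0,...,4: E = 14/14 + 14/13 + 14/12 + 14/11 + 14/10 = 5.916.

5.92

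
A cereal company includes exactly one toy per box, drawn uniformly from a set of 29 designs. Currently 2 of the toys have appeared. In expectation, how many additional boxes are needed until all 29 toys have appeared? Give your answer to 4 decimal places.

With k distinct toys already seen, the next new one takes an expected 29/(29-k) boxes.
Sum over k = 2,...,28: E = 29/27 + 29/26 + 29/25 + ... + 29/2 + 29/1 = 112.85225.

112.8522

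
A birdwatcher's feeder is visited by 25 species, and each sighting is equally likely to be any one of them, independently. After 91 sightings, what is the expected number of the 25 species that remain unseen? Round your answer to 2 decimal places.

For each species, P(unseen after 91) = (24/25)^91 = 0.024.
By linearity of expectation, E[unseen] = 25·(24/25)^91 = 0.609.

0.61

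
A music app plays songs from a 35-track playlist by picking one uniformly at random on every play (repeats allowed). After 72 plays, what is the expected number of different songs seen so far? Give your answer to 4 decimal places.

30.6584

For each song, P(seen in 72 plays) = 1 - (34/35)^72 = 0.87595.
By linearity of expectation, E[distinct seen] = 35·(1 - (34/35)^72) = 30.65839.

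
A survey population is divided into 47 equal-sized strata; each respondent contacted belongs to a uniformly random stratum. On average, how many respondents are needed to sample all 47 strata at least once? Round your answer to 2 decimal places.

208.58

Split into phases: going from k distinct to k+1 distinct takes on average 47/(47-k) respondents.
E[T] = 47/47 + 47/46 + 47/45 + ... + 47/2 + 47/1 = 47·H_{47}.
H_{47} = 4.438, so E[T] = 208.584.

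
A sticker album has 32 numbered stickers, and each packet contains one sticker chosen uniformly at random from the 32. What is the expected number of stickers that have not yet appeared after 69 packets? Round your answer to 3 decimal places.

For each sticker, P(unseen after 69) = (31/32)^69 = 0.1118.
By linearity of expectation, E[unseen] = 32·(31/32)^69 = 3.5790.

3.579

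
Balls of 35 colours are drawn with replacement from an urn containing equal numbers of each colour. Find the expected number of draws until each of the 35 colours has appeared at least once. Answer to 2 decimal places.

145.14

After k distinct colours have appeared, the next draw gives a new one with probability (35-k)/35, so the expected wait for the (k+1)-th is 35/(35-k).
E[T] = 35/35 + 35/34 + 35/33 + ... + 35/2 + 35/1 = 35·H_{35}.
H_{35} = 4.147, so E[T] = 145.137.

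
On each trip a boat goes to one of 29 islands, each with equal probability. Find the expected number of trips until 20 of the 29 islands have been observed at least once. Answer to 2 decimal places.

32.85

Going from k to k+1 distinct takes a geometric number of trips with mean 29/(29-k).
Sum over k = 0,...,19: E = 29/29 + 29/28 + 29/27 + ... + 29/11 + 29/10 = 32.848.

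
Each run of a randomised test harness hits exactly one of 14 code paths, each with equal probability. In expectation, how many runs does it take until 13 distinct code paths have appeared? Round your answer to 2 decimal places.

With k distinct code paths already seen, the next new one arrives after an expected 14/(14-k) runs.
Sum over k = 0,...,12: E = 14/14 + 14/13 + 14/12 + ... + 14/3 + 14/2 = 31.522.

31.52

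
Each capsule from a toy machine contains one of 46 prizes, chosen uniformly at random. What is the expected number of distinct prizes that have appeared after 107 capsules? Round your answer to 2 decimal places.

41.62

For each prize, P(seen in 107 capsules) = 1 - (45/46)^107 = 0.905.
By linearity of expectation, E[distinct seen] = 46·(1 - (45/46)^107) = 41.621.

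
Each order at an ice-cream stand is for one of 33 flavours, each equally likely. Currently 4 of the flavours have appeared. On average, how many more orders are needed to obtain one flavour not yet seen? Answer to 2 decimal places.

Each order yields a new flavour with probability (33-4)/33 = 29/33, so the wait is geometric with mean 33/29.
E = 33/29 = 1.138.

1.14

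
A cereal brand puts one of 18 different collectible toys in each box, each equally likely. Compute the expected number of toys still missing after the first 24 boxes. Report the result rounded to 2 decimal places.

For each toy, P(unseen after 24) = (17/18)^24 = 0.254.
By linearity of expectation, E[unseen] = 18·(17/18)^24 = 4.566.

4.57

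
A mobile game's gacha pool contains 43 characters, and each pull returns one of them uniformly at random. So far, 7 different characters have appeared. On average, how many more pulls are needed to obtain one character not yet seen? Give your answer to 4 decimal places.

1.1944

The number of pulls until the next new character is geometric with success probability 36/43, so its mean is 43/36.
E = 43/36 = 1.19444.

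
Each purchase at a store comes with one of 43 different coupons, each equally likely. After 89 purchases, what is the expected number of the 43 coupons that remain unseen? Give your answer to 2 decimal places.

For each coupon, P(unseen after 89) = (42/43)^89 = 0.123.
By linearity of expectation, E[unseen] = 43·(42/43)^89 = 5.296.

5.30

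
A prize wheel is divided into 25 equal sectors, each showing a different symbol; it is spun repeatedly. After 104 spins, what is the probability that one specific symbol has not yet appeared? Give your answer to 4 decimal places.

On each spin the fixed symbol fails to appear with probability 24/25.
P(still missing after 104) = (24/25)^104 = 0.01433.

0.0143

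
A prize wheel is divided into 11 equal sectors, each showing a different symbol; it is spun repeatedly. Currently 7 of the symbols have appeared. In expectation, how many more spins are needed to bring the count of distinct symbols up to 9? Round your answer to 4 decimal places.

With k distinct symbols already seen, the next new one takes an expected 11/(11-k) spins.
Sum over k = 7,...,8: E = 11/4 + 11/3 = 6.41667.

6.4167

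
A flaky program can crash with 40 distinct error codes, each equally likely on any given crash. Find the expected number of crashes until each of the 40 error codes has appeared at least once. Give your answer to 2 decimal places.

The wait to go from k to k+1 distinct error codes is geometric with mean 40/(40-k).
E[T] = 40/40 + 40/39 + 40/38 + ... + 40/2 + 40/1 = 40·H_{40}.
H_{40} = 4.279, so E[T] = 171.142.

171.14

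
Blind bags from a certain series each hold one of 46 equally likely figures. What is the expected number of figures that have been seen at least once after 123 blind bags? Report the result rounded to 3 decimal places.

For each figure, P(seen in 123 blind bags) = 1 - (45/46)^123 = 0.9330.
By linearity of expectation, E[distinct seen] = 46·(1 - (45/46)^123) = 42.9191.

42.919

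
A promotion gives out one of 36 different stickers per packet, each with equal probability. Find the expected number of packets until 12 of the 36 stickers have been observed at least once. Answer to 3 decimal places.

Going from k to k+1 distinct takes a geometric number of packets with mean 36/(36-k).
Sum over k = 0,...,11: E = 36/36 + 36/35 + 36/34 + ... + 36/26 + 36/25 = 14.3496.

14.350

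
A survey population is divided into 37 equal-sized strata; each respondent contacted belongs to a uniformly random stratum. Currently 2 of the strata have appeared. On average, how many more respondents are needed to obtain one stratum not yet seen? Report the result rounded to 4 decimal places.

1.0571

Each respondent yields a new stratum with probability (37-2)/37 = 35/37, so the wait is geometric with mean 37/35.
E = 37/35 = 1.05714.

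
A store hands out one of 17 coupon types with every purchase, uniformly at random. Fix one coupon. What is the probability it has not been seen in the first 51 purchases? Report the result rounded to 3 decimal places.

0.045

Each purchase misses the fixed coupon with probability (17-1)/17 = 16/17, independently.
P(still missing after 51) = (16/17)^51 = 0.0454.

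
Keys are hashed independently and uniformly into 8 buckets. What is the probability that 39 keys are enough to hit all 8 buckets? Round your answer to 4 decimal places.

0.9566

Let A_i be the event that bucket i is missing after 39 keys. By inclusion–exclusion on the A_i,
P(all seen) = Σ_{j=0}^{8} (-1)^j C(8,j)((8-j)/8)^39
= 1.00000 - 0.04379 + 0.00038 - 0.00000 + 0.00000 - 0.00000 + 0.00000 - 0.00000 + 0.00000
= 0.95658.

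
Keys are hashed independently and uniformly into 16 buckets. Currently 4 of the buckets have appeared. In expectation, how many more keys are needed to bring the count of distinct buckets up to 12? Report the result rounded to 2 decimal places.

The wait to go from k to k+1 distinct buckets is geometric with mean 16/(16-k).
Sum over k = 4,...,11: E = 16/12 + 16/11 + 16/10 + ... + 16/6 + 16/5 = 16.318.

16.32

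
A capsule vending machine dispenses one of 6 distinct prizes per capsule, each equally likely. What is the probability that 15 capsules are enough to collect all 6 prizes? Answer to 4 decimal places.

By inclusion–exclusion over which prizes are missing,
P(all seen) = Σ_{j=0}^{6} (-1)^j C(6,j)((6-j)/6)^15
= 1.00000 - 0.38943 + 0.03425 - 0.00061 + 0.00000 - 0.00000 + 0.00000
= 0.64421.

0.6442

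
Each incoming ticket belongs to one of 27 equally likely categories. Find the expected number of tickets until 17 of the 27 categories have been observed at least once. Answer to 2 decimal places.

25.99

With k distinct categories already seen, the next new one arrives after an expected 27/(27-k) tickets.
Sum over k = 0,...,16: E = 27/27 + 27/26 + 27/25 + ... + 27/12 + 27/11 = 25.987.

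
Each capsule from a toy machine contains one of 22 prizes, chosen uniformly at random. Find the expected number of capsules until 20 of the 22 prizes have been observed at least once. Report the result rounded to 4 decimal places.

48.1979

Going from k to k+1 distinct takes a geometric number of capsules with mean 22/(22-k).
Sum over k = 0,...,19: E = 22/22 + 22/21 + 22/20 + ... + 22/4 + 22/3 = 48.19789.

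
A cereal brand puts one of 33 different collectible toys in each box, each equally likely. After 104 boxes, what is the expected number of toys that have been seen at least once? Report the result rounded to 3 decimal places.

31.655

For each toy, P(seen in 104 boxes) = 1 - (32/33)^104 = 0.9592.
By linearity of expectation, E[distinct seen] = 33·(1 - (32/33)^104) = 31.6552.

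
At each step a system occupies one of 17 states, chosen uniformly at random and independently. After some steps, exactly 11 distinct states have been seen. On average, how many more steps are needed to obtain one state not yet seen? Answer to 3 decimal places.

The number of steps until the next new state is geometric with success probability 6/17, so its mean is 17/6.
E = 17/6 = 2.8333.

2.833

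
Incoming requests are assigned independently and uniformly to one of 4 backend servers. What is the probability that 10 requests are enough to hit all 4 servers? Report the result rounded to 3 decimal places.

0.781

By inclusion–exclusion over which servers are missing,
P(all seen) = Σ_{j=0}^{4} (-1)^j C(4,j)((4-j)/4)^10
= 1.0000 - 0.2253 + 0.0059 - 0.0000 + 0.0000
= 0.7806.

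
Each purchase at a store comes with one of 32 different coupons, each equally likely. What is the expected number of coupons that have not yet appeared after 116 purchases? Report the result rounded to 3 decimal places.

0.805

For each coupon, P(unseen after 116) = (31/32)^116 = 0.0252.
By linearity of expectation, E[unseen] = 32·(31/32)^116 = 0.8048.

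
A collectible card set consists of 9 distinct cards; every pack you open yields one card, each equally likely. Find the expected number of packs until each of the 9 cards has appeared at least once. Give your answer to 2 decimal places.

25.46

After k distinct cards have appeared, the next pack gives a new one with probability (9-k)/9, so the expected wait for the (k+1)-th is 9/(9-k).
E[T] = 9/9 + 9/8 + 9/7 + ... + 9/2 + 9/1 = 9·H_{9}.
H_{9} = 2.829, so E[T] = 25.461.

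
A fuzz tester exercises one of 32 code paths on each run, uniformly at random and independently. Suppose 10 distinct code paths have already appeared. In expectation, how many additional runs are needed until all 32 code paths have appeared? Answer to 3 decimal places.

118.106

The wait to go from k to k+1 distinct code paths is geometric with mean 32/(32-k).
Sum over k = 10,...,31: E = 32/22 + 32/21 + 32/20 + ... + 32/2 + 32/1 = 118.1060.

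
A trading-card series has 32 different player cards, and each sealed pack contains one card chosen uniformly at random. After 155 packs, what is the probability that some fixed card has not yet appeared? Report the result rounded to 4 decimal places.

0.0073

Each pack misses the fixed card with probability (32-1)/32 = 31/32, independently.
P(still missing after 155) = (31/32)^155 = 0.00729.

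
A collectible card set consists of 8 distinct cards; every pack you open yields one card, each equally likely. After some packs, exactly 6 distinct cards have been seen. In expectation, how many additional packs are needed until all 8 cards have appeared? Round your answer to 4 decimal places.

With k distinct cards already seen, the next new one takes an expected 8/(8-k) packs.
Sum over k = 6,...,7: E = 8/2 + 8/1 = 12.00000.

12.0000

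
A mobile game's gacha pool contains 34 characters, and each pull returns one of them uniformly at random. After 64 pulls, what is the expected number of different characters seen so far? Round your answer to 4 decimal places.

For each character, P(seen in 64 pulls) = 1 - (33/34)^64 = 0.85201.
By linearity of expectation, E[distinct seen] = 34·(1 - (33/34)^64) = 28.96823.

28.9682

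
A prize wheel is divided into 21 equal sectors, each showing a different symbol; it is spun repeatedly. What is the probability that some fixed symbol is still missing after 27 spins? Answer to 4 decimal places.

On each spin the fixed symbol fails to appear with probability 20/21.
P(still missing after 27) = (20/21)^27 = 0.26785.

0.2678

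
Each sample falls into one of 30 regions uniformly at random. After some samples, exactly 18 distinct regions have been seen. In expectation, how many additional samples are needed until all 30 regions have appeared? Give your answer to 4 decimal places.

93.0963

With k distinct regions already seen, the next new one takes an expected 30/(30-k) samples.
Sum over k = 18,...,29: E = 30/12 + 30/11 + 30/10 + ... + 30/2 + 30/1 = 93.09632.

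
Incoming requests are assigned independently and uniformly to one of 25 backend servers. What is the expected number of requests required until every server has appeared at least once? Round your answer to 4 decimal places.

95.3990

Split into phases: going from k distinct to k+1 distinct takes on average 25/(25-k) requests.
E[T] = 25/25 + 25/24 + 25/23 + ... + 25/2 + 25/1 = 25·H_{25}.
H_{25} = 3.81596, so E[T] = 95.39895.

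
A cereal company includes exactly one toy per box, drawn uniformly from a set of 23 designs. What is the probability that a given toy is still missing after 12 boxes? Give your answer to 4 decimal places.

0.5866

Each box misses the fixed toy with probability (23-1)/23 = 22/23, independently.
P(still missing after 12) = (22/23)^12 = 0.58659.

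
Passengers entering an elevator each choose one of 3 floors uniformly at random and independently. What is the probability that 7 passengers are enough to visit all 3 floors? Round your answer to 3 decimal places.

0.826

Let A_i be the event that floor i is missing after 7 passengers. By inclusion–exclusion on the A_i,
P(all seen) = Σ_{j=0}^{3} (-1)^j C(3,j)((3-j)/3)^7
= 1.0000 - 0.1756 + 0.0014 - 0.0000
= 0.8258.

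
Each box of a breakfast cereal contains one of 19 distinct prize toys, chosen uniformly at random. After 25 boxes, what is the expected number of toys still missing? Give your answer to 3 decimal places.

4.917

For each toy, P(unseen after 25) = (18/19)^25 = 0.2588.
By linearity of expectation, E[unseen] = 19·(18/19)^25 = 4.9173.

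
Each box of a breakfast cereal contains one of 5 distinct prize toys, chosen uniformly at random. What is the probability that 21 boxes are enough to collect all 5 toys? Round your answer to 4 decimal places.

0.9541

By inclusion–exclusion over which toys are missing,
P(all seen) = Σ_{j=0}^{5} (-1)^j C(5,j)((5-j)/5)^21
= 1.00000 - 0.04612 + 0.00022 - 0.00000 + 0.00000 - 0.00000
= 0.95410.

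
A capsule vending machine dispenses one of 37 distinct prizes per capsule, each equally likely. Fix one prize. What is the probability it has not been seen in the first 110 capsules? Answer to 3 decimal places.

0.049

Each capsule misses the fixed prize with probability (37-1)/37 = 36/37, independently.
P(still missing after 110) = (36/37)^110 = 0.0491.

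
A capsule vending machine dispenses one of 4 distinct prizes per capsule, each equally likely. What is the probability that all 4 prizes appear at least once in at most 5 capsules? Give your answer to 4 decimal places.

By inclusion–exclusion over which prizes are missing,
P(all seen) = Σ_{j=0}^{4} (-1)^j C(4,j)((4-j)/4)^5
= 1.00000 - 0.94922 + 0.18750 - 0.00391 + 0.00000
= 0.23438.

0.2344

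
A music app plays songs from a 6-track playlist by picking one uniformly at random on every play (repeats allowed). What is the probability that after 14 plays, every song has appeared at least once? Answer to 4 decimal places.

0.5828

Let A_i be the event that song i is missing after 14 plays. By inclusion–exclusion on the A_i,
P(all seen) = Σ_{j=0}^{6} (-1)^j C(6,j)((6-j)/6)^14
= 1.00000 - 0.46732 + 0.05138 - 0.00122 + 0.00000 - 0.00000 + 0.00000
= 0.58285.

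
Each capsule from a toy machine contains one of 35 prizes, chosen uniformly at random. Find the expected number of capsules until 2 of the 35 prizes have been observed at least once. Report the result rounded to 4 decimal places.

2.0294

With k distinct prizes already seen, the next new one arrives after an expected 35/(35-k) capsules.
Sum over k = 0,...,1: E = 35/35 + 35/34 = 2.02941.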